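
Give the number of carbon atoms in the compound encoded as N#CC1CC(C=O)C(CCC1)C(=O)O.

10

The symbol for carbon appears 10 times in the SMILES.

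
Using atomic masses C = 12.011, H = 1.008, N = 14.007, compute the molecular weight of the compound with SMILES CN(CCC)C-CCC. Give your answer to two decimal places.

Molecular formula: C8H19N.
M = 8×12.011 + 19×1.008 + 1×14.007 = 129.25 g/mol.

129.25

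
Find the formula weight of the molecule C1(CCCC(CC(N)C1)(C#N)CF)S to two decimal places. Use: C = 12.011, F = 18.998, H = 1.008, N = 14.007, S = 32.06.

216.32

Molecular formula: C10H17FN2S.
M = 10×12.011 + 1×18.998 + 17×1.008 + 2×14.007 + 1×32.06 = 216.32 g/mol.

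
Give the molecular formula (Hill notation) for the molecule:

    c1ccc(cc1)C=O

Heavy atoms from the SMILES: 7 C, 1 O.
Implicit hydrogens by atom environment:
  5 × C (aromatic): 1 H each → 5
  1 × C: 1 H
  1 × C (aromatic): no H
  1 × O: no H
  Total hydrogens = 6.
Molecular formula: C7H6O

C7H6O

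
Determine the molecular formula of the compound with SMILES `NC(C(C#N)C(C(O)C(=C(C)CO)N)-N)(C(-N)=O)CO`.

Heavy atoms from the SMILES: 11 C, 5 N, 4 O.
Implicit hydrogens by atom environment:
  5 × C: no H
  4 × N: 2 H each → 8
  3 × C: 1 H each → 3
  3 × O: 1 H each → 3
  2 × C: 2 H each → 4
  1 × C: 3 H
  1 × N: no H
  1 × O: no H
  Total hydrogens = 21.
Molecular formula: C11H21N5O4

C11H21N5O4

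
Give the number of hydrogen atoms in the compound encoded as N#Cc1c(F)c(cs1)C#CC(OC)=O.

4

Hydrogens are implicit in SMILES; fill each atom to its normal valence:
  4 × C: no H
  3 × C (aromatic): no H
  2 × O: no H
  1 × C: 3 H
  1 × C (aromatic): 1 H
  1 × F: no H
  1 × N: no H
  1 × S (aromatic): no H
  Total hydrogens = 4.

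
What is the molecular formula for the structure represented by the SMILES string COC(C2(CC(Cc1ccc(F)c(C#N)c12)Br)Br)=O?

Heavy atoms from the SMILES: 2 Br, 13 C, 1 F, 1 N, 2 O.
Implicit hydrogens by atom environment:
  4 × C (aromatic): no H
  3 × C: no H
  2 × Br: no H
  2 × C: 2 H each → 4
  2 × C (aromatic): 1 H each → 2
  2 × O: no H
  1 × C: 3 H
  1 × C: 1 H
  1 × F: no H
  1 × N: no H
  Total hydrogens = 10.
Molecular formula: C13H10Br2FNO2

C13H10Br2FNO2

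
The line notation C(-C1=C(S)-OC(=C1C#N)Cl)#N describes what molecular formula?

Heavy atoms from the SMILES: 6 C, 1 Cl, 2 N, 1 O, 1 S.
Implicit hydrogens by atom environment:
  4 × C (aromatic): no H
  2 × C: no H
  2 × N: no H
  1 × Cl: no H
  1 × O (aromatic): no H
  1 × S: 1 H
  Total hydrogens = 1.
Molecular formula: C6HClN2OS

C6HClN2OS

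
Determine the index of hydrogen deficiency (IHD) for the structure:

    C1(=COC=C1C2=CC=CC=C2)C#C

9

Molecular formula from the SMILES: C12H8O.
DoU = (2C + 2 + N − H − X)/2 = (2·12 + 2 + 0 − 8 − 0)/2 = 18/2 = 9.
(Structurally: 2 ring(s) + 7 π bond(s) = 9.)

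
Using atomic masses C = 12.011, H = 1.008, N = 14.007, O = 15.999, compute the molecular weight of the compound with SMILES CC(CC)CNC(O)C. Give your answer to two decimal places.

Molecular formula: C7H17NO.
M = 7×12.011 + 17×1.008 + 1×14.007 + 1×15.999 = 131.22 g/mol.

131.22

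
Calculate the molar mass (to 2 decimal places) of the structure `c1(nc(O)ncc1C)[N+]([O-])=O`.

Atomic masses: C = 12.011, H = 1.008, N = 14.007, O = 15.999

Molecular formula: C5H5N3O3.
M = 5×12.011 + 5×1.008 + 3×14.007 + 3×15.999 = 155.11 g/mol.

155.11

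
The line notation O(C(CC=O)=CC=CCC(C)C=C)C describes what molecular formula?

C12H18O2

Heavy atoms from the SMILES: 12 C, 2 O.
Implicit hydrogens by atom environment:
  6 × C: 1 H each → 6
  3 × C: 2 H each → 6
  2 × C: 3 H each → 6
  2 × O: no H
  1 × C: no H
  Total hydrogens = 18.
Molecular formula: C12H18O2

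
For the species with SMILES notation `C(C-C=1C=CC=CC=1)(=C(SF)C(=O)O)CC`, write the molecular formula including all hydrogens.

C12H13FO2S

Heavy atoms from the SMILES: 12 C, 1 F, 2 O, 1 S.
Implicit hydrogens by atom environment:
  5 × C (aromatic): 1 H each → 5
  3 × C: no H
  2 × C: 2 H each → 4
  1 × C: 3 H
  1 × C (aromatic): no H
  1 × F: no H
  1 × O: 1 H
  1 × O: no H
  1 × S: no H
  Total hydrogens = 13.
Molecular formula: C12H13FO2S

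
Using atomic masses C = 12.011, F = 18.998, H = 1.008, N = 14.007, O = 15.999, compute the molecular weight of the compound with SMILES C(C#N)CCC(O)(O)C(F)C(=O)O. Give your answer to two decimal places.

191.16

Molecular formula: C7H10FNO4.
M = 7×12.011 + 1×18.998 + 10×1.008 + 1×14.007 + 4×15.999 = 191.16 g/mol.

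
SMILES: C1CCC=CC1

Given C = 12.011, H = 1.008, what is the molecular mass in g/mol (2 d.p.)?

Molecular formula: C6H10.
M = 6×12.011 + 10×1.008 = 82.15 g/mol.

82.15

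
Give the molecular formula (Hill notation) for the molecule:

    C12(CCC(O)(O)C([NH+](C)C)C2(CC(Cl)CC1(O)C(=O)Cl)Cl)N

C13H22Cl3N2O4+

Heavy atoms from the SMILES: 13 C, 3 Cl, 2 N, 4 O.
Implicit hydrogens by atom environment:
  5 × C: no H
  4 × C: 2 H each → 8
  3 × Cl: no H
  3 × O: 1 H each → 3
  2 × C: 3 H each → 6
  2 × C: 1 H each → 2
  1 × N: 2 H
  1 × N (charge +1): 1 H
  1 × O: no H
  Total hydrogens = 22.
Net charge +1.
Molecular formula: C13H22Cl3N2O4+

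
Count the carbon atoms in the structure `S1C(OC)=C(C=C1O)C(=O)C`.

7

The symbol for carbon appears 7 times in the SMILES.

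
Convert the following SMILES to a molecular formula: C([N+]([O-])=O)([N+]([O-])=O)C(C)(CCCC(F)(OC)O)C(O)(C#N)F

C10H15F2N3O7

Heavy atoms from the SMILES: 10 C, 2 F, 3 N, 7 O.
Implicit hydrogens by atom environment:
  4 × C: no H
  3 × C: 2 H each → 6
  3 × O: no H
  2 × C: 3 H each → 6
  2 × F: no H
  2 × N (charge +1): no H
  2 × O: 1 H each → 2
  2 × O (charge -1): no H
  1 × C: 1 H
  1 × N: no H
  Total hydrogens = 15.
Molecular formula: C10H15F2N3O7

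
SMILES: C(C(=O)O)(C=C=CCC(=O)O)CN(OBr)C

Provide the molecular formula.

Heavy atoms from the SMILES: 1 Br, 9 C, 1 N, 5 O.
Implicit hydrogens by atom environment:
  3 × C: 1 H each → 3
  3 × C: no H
  3 × O: no H
  2 × C: 2 H each → 4
  2 × O: 1 H each → 2
  1 × Br: no H
  1 × C: 3 H
  1 × N: no H
  Total hydrogens = 12.
Molecular formula: C9H12BrNO5

C9H12BrNO5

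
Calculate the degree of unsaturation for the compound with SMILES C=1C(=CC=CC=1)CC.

Molecular formula from the SMILES: C8H10.
DoU = (2C + 2 + N − H − X)/2 = (2·8 + 2 + 0 − 10 − 0)/2 = 8/2 = 4.
(Structurally: 1 ring(s) + 3 π bond(s) = 4.)

4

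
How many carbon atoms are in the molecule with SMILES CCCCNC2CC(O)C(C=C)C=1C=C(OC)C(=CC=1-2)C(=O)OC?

19

The symbol for carbon appears 19 times in the SMILES.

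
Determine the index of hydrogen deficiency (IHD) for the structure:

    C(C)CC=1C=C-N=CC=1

Molecular formula from the SMILES: C8H11N.
DoU = (2C + 2 + N − H − X)/2 = (2·8 + 2 + 1 − 11 − 0)/2 = 8/2 = 4.
(Structurally: 1 ring(s) + 3 π bond(s) = 4.)

4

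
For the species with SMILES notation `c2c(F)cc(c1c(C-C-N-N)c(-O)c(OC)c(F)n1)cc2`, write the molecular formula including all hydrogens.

C14H15F2N3O2

Heavy atoms from the SMILES: 14 C, 2 F, 3 N, 2 O.
Implicit hydrogens by atom environment:
  7 × C (aromatic): no H
  4 × C (aromatic): 1 H each → 4
  2 × C: 2 H each → 4
  2 × F: no H
  1 × C: 3 H
  1 × N: 2 H
  1 × N: 1 H
  1 × N (aromatic): no H
  1 × O: 1 H
  1 × O: no H
  Total hydrogens = 15.
Molecular formula: C14H15F2N3O2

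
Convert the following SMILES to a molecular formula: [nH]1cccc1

C4H5N

Heavy atoms from the SMILES: 4 C, 1 N.
Implicit hydrogens by atom environment:
  4 × C (aromatic): 1 H each → 4
  1 × N (aromatic): 1 H
  Total hydrogens = 5.
Molecular formula: C4H5N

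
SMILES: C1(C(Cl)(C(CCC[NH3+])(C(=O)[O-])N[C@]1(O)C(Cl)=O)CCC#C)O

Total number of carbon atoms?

The symbol for carbon appears 13 times in the SMILES. (Cl is a single chlorine, not C + l.)

13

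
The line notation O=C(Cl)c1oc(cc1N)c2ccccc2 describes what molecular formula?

Heavy atoms from the SMILES: 11 C, 1 Cl, 1 N, 2 O.
Implicit hydrogens by atom environment:
  6 × C (aromatic): 1 H each → 6
  4 × C (aromatic): no H
  1 × C: no H
  1 × Cl: no H
  1 × N: 2 H
  1 × O (aromatic): no H
  1 × O: no H
  Total hydrogens = 8.
Molecular formula: C11H8ClNO2

C11H8ClNO2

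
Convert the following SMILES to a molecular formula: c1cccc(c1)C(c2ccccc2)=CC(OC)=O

Heavy atoms from the SMILES: 16 C, 2 O.
Implicit hydrogens by atom environment:
  10 × C (aromatic): 1 H each → 10
  2 × C: no H
  2 × C (aromatic): no H
  2 × O: no H
  1 × C: 3 H
  1 × C: 1 H
  Total hydrogens = 14.
Molecular formula: C16H14O2

C16H14O2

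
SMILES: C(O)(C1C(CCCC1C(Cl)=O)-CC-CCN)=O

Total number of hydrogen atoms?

20

Hydrogens are implicit in SMILES; fill each atom to its normal valence:
  7 × C: 2 H each → 14
  3 × C: 1 H each → 3
  2 × C: no H
  2 × O: no H
  1 × Cl: no H
  1 × N: 2 H
  1 × O: 1 H
  Total hydrogens = 20.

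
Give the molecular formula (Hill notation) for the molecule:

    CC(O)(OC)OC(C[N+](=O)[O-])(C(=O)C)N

C7H14N2O6

Heavy atoms from the SMILES: 7 C, 2 N, 6 O.
Implicit hydrogens by atom environment:
  4 × O: no H
  3 × C: 3 H each → 9
  3 × C: no H
  1 × C: 2 H
  1 × N: 2 H
  1 × N (charge +1): no H
  1 × O: 1 H
  1 × O (charge -1): no H
  Total hydrogens = 14.
Molecular formula: C7H14N2O6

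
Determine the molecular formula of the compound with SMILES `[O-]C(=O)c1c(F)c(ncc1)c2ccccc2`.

Heavy atoms from the SMILES: 12 C, 1 F, 1 N, 2 O.
Implicit hydrogens by atom environment:
  7 × C (aromatic): 1 H each → 7
  4 × C (aromatic): no H
  1 × C: no H
  1 × F: no H
  1 × N (aromatic): no H
  1 × O: no H
  1 × O (charge -1): no H
  Total hydrogens = 7.
Net charge -1.
Molecular formula: C12H7FNO2-

C12H7FNO2-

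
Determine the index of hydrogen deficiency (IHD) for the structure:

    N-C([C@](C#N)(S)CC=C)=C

Molecular formula from the SMILES: C7H10N2S.
DoU = (2C + 2 + N − H − X)/2 = (2·7 + 2 + 2 − 10 − 0)/2 = 8/2 = 4.
(Structurally: 0 ring(s) + 4 π bond(s) = 4.)

4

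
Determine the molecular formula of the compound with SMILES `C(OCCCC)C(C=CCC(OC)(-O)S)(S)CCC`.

Heavy atoms from the SMILES: 14 C, 3 O, 2 S.
Implicit hydrogens by atom environment:
  7 × C: 2 H each → 14
  3 × C: 3 H each → 9
  2 × C: 1 H each → 2
  2 × C: no H
  2 × O: no H
  2 × S: 1 H each → 2
  1 × O: 1 H
  Total hydrogens = 28.
Molecular formula: C14H28O3S2

C14H28O3S2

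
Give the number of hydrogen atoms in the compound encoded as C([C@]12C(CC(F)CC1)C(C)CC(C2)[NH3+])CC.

27

Hydrogens are implicit in SMILES; fill each atom to its normal valence:
  7 × C: 2 H each → 14
  4 × C: 1 H each → 4
  2 × C: 3 H each → 6
  1 × C: no H
  1 × F: no H
  1 × N (charge +1): 3 H
  Total hydrogens = 27.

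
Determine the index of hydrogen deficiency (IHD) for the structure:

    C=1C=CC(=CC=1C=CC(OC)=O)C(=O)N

Molecular formula from the SMILES: C11H11NO3.
DoU = (2C + 2 + N − H − X)/2 = (2·11 + 2 + 1 − 11 − 0)/2 = 14/2 = 7.
(Structurally: 1 ring(s) + 6 π bond(s) = 7.)

7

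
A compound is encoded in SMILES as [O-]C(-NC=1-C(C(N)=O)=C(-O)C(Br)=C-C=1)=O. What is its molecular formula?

C8H6BrN2O4-

Heavy atoms from the SMILES: 1 Br, 8 C, 2 N, 4 O.
Implicit hydrogens by atom environment:
  4 × C (aromatic): no H
  2 × C (aromatic): 1 H each → 2
  2 × C: no H
  2 × O: no H
  1 × Br: no H
  1 × N: 2 H
  1 × N: 1 H
  1 × O: 1 H
  1 × O (charge -1): no H
  Total hydrogens = 6.
Net charge -1.
Molecular formula: C8H6BrN2O4-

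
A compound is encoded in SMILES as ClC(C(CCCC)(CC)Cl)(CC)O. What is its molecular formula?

C10H20Cl2O

Heavy atoms from the SMILES: 10 C, 2 Cl, 1 O.
Implicit hydrogens by atom environment:
  5 × C: 2 H each → 10
  3 × C: 3 H each → 9
  2 × C: no H
  2 × Cl: no H
  1 × O: 1 H
  Total hydrogens = 20.
Molecular formula: C10H20Cl2O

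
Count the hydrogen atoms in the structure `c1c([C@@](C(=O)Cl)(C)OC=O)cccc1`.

9

Hydrogens are implicit in SMILES; fill each atom to its normal valence:
  5 × C (aromatic): 1 H each → 5
  3 × O: no H
  2 × C: no H
  1 × C: 3 H
  1 × C: 1 H
  1 × C (aromatic): no H
  1 × Cl: no H
  Total hydrogens = 9.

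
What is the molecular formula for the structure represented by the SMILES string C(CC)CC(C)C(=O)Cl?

Heavy atoms from the SMILES: 7 C, 1 Cl, 1 O.
Implicit hydrogens by atom environment:
  3 × C: 2 H each → 6
  2 × C: 3 H each → 6
  1 × C: 1 H
  1 × C: no H
  1 × Cl: no H
  1 × O: no H
  Total hydrogens = 13.
Molecular formula: C7H13ClO

C7H13ClO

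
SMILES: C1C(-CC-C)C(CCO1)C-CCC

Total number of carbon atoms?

The symbol for carbon appears 12 times in the SMILES.

12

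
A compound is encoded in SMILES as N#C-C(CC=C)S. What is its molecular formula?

C5H7NS

Heavy atoms from the SMILES: 5 C, 1 N, 1 S.
Implicit hydrogens by atom environment:
  2 × C: 2 H each → 4
  2 × C: 1 H each → 2
  1 × C: no H
  1 × N: no H
  1 × S: 1 H
  Total hydrogens = 7.
Molecular formula: C5H7NS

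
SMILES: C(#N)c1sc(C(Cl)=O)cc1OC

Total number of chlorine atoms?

The symbol for chlorine appears 1 time in the SMILES.

1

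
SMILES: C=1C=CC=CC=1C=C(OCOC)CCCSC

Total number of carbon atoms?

14

The symbol for carbon appears 14 times in the SMILES.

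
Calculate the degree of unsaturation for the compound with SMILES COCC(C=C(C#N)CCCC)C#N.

Molecular formula from the SMILES: C11H16N2O.
DoU = (2C + 2 + N − H − X)/2 = (2·11 + 2 + 2 − 16 − 0)/2 = 10/2 = 5.
(Structurally: 0 ring(s) + 5 π bond(s) = 5.)

5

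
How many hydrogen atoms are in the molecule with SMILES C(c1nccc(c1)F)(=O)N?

5

Hydrogens are implicit in SMILES; fill each atom to its normal valence:
  3 × C (aromatic): 1 H each → 3
  2 × C (aromatic): no H
  1 × C: no H
  1 × F: no H
  1 × N: 2 H
  1 × N (aromatic): no H
  1 × O: no H
  Total hydrogens = 5.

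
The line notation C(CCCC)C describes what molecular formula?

Heavy atoms from the SMILES: 6 C.
Implicit hydrogens by atom environment:
  4 × C: 2 H each → 8
  2 × C: 3 H each → 6
  Total hydrogens = 14.
Molecular formula: C6H14

C6H14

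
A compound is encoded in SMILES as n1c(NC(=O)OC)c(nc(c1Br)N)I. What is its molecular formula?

Heavy atoms from the SMILES: 1 Br, 6 C, 1 I, 4 N, 2 O.
Implicit hydrogens by atom environment:
  4 × C (aromatic): no H
  2 × N (aromatic): no H
  2 × O: no H
  1 × Br: no H
  1 × C: 3 H
  1 × C: no H
  1 × I: no H
  1 × N: 2 H
  1 × N: 1 H
  Total hydrogens = 6.
Molecular formula: C6H6BrIN4O2

C6H6BrIN4O2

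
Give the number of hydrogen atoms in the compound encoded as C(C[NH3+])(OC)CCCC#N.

Hydrogens are implicit in SMILES; fill each atom to its normal valence:
  4 × C: 2 H each → 8
  1 × C: 3 H
  1 × C: 1 H
  1 × C: no H
  1 × N (charge +1): 3 H
  1 × N: no H
  1 × O: no H
  Total hydrogens = 15.

15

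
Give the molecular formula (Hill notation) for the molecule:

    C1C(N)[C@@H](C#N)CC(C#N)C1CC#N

C10H12N4

Heavy atoms from the SMILES: 10 C, 4 N.
Implicit hydrogens by atom environment:
  4 × C: 1 H each → 4
  3 × C: 2 H each → 6
  3 × C: no H
  3 × N: no H
  1 × N: 2 H
  Total hydrogens = 12.
Molecular formula: C10H12N4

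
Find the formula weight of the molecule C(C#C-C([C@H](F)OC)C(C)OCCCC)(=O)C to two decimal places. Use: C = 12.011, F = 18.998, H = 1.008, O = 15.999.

Molecular formula: C13H21FO3.
M = 13×12.011 + 1×18.998 + 21×1.008 + 3×15.999 = 244.31 g/mol.

244.31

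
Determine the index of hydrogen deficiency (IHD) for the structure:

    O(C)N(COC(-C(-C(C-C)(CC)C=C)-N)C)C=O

2

Molecular formula from the SMILES: C13H26N2O3.
DoU = (2C + 2 + N − H − X)/2 = (2·13 + 2 + 2 − 26 − 0)/2 = 4/2 = 2.
(Structurally: 0 ring(s) + 2 π bond(s) = 2.)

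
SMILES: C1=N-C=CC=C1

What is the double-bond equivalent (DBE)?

Molecular formula from the SMILES: C5H5N.
DoU = (2C + 2 + N − H − X)/2 = (2·5 + 2 + 1 − 5 − 0)/2 = 8/2 = 4.
(Structurally: 1 ring(s) + 3 π bond(s) = 4.)

4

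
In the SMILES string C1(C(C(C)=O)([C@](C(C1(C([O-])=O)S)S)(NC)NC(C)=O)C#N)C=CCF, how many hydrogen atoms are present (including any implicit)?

19

Hydrogens are implicit in SMILES; fill each atom to its normal valence:
  7 × C: no H
  4 × C: 1 H each → 4
  3 × C: 3 H each → 9
  3 × O: no H
  2 × N: 1 H each → 2
  2 × S: 1 H each → 2
  1 × C: 2 H
  1 × F: no H
  1 × N: no H
  1 × O (charge -1): no H
  Total hydrogens = 19.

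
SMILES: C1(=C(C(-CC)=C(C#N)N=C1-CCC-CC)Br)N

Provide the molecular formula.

C13H18BrN3

Heavy atoms from the SMILES: 1 Br, 13 C, 3 N.
Implicit hydrogens by atom environment:
  5 × C: 2 H each → 10
  5 × C (aromatic): no H
  2 × C: 3 H each → 6
  1 × Br: no H
  1 × C: no H
  1 × N: 2 H
  1 × N (aromatic): no H
  1 × N: no H
  Total hydrogens = 18.
Molecular formula: C13H18BrN3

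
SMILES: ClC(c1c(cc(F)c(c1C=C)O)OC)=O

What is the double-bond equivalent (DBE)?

6

Molecular formula from the SMILES: C10H8ClFO3.
DoU = (2C + 2 + N − H − X)/2 = (2·10 + 2 + 0 − 8 − 2)/2 = 12/2 = 6.
(Structurally: 1 ring(s) + 5 π bond(s) = 6.)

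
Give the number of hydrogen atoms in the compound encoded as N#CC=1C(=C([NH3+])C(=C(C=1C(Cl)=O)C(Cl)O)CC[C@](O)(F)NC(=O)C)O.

15

Hydrogens are implicit in SMILES; fill each atom to its normal valence:
  6 × C (aromatic): no H
  4 × C: no H
  3 × O: 1 H each → 3
  2 × C: 2 H each → 4
  2 × Cl: no H
  2 × O: no H
  1 × C: 3 H
  1 × C: 1 H
  1 × F: no H
  1 × N (charge +1): 3 H
  1 × N: 1 H
  1 × N: no H
  Total hydrogens = 15.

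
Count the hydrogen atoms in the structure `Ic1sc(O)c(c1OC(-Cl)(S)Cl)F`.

2

Hydrogens are implicit in SMILES; fill each atom to its normal valence:
  4 × C (aromatic): no H
  2 × Cl: no H
  1 × C: no H
  1 × F: no H
  1 × I: no H
  1 × O: 1 H
  1 × O: no H
  1 × S: 1 H
  1 × S (aromatic): no H
  Total hydrogens = 2.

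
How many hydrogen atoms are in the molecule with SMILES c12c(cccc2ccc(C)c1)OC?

Hydrogens are implicit in SMILES; fill each atom to its normal valence:
  6 × C (aromatic): 1 H each → 6
  4 × C (aromatic): no H
  2 × C: 3 H each → 6
  1 × O: no H
  Total hydrogens = 12.

12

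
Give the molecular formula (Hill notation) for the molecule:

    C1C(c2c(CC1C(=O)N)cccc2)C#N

C12H12N2O

Heavy atoms from the SMILES: 12 C, 2 N, 1 O.
Implicit hydrogens by atom environment:
  4 × C (aromatic): 1 H each → 4
  2 × C: 2 H each → 4
  2 × C: 1 H each → 2
  2 × C (aromatic): no H
  2 × C: no H
  1 × N: 2 H
  1 × N: no H
  1 × O: no H
  Total hydrogens = 12.
Molecular formula: C12H12N2O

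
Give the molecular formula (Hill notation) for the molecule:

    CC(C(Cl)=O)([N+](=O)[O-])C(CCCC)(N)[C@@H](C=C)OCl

Heavy atoms from the SMILES: 11 C, 2 Cl, 2 N, 4 O.
Implicit hydrogens by atom environment:
  4 × C: 2 H each → 8
  3 × C: no H
  3 × O: no H
  2 × C: 3 H each → 6
  2 × C: 1 H each → 2
  2 × Cl: no H
  1 × N: 2 H
  1 × N (charge +1): no H
  1 × O (charge -1): no H
  Total hydrogens = 18.
Molecular formula: C11H18Cl2N2O4

C11H18Cl2N2O4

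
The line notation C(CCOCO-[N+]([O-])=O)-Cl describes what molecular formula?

Heavy atoms from the SMILES: 4 C, 1 Cl, 1 N, 4 O.
Implicit hydrogens by atom environment:
  4 × C: 2 H each → 8
  3 × O: no H
  1 × Cl: no H
  1 × N (charge +1): no H
  1 × O (charge -1): no H
  Total hydrogens = 8.
Molecular formula: C4H8ClNO4

C4H8ClNO4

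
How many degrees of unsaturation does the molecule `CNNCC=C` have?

1

Molecular formula from the SMILES: C4H10N2.
DoU = (2C + 2 + N − H − X)/2 = (2·4 + 2 + 2 − 10 − 0)/2 = 2/2 = 1.
(Structurally: 0 ring(s) + 1 π bond(s) = 1.)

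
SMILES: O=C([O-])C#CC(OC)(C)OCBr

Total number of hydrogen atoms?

8

Hydrogens are implicit in SMILES; fill each atom to its normal valence:
  4 × C: no H
  3 × O: no H
  2 × C: 3 H each → 6
  1 × Br: no H
  1 × C: 2 H
  1 × O (charge -1): no H
  Total hydrogens = 8.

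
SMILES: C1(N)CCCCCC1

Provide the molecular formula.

C7H15N

Heavy atoms from the SMILES: 7 C, 1 N.
Implicit hydrogens by atom environment:
  6 × C: 2 H each → 12
  1 × C: 1 H
  1 × N: 2 H
  Total hydrogens = 15.
Molecular formula: C7H15N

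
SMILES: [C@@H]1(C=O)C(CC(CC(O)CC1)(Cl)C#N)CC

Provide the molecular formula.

Heavy atoms from the SMILES: 12 C, 1 Cl, 1 N, 2 O.
Implicit hydrogens by atom environment:
  5 × C: 2 H each → 10
  4 × C: 1 H each → 4
  2 × C: no H
  1 × C: 3 H
  1 × Cl: no H
  1 × N: no H
  1 × O: 1 H
  1 × O: no H
  Total hydrogens = 18.
Molecular formula: C12H18ClNO2

C12H18ClNO2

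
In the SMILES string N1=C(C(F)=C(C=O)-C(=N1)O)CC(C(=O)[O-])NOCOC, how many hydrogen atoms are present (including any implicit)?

11

Hydrogens are implicit in SMILES; fill each atom to its normal valence:
  4 × C (aromatic): no H
  4 × O: no H
  2 × C: 2 H each → 4
  2 × C: 1 H each → 2
  2 × N (aromatic): no H
  1 × C: 3 H
  1 × C: no H
  1 × F: no H
  1 × N: 1 H
  1 × O: 1 H
  1 × O (charge -1): no H
  Total hydrogens = 11.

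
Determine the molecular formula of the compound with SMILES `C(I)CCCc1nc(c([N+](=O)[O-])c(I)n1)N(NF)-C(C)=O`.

Heavy atoms from the SMILES: 10 C, 1 F, 2 I, 5 N, 3 O.
Implicit hydrogens by atom environment:
  4 × C: 2 H each → 8
  4 × C (aromatic): no H
  2 × I: no H
  2 × N (aromatic): no H
  2 × O: no H
  1 × C: 3 H
  1 × C: no H
  1 × F: no H
  1 × N: 1 H
  1 × N (charge +1): no H
  1 × N: no H
  1 × O (charge -1): no H
  Total hydrogens = 12.
Molecular formula: C10H12FI2N5O3

C10H12FI2N5O3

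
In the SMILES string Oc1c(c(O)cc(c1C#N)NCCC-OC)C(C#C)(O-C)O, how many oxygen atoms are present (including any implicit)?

5

The symbol for oxygen appears 5 times in the SMILES.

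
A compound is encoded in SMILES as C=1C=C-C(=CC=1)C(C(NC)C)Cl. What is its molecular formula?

Heavy atoms from the SMILES: 10 C, 1 Cl, 1 N.
Implicit hydrogens by atom environment:
  5 × C (aromatic): 1 H each → 5
  2 × C: 3 H each → 6
  2 × C: 1 H each → 2
  1 × C (aromatic): no H
  1 × Cl: no H
  1 × N: 1 H
  Total hydrogens = 14.
Molecular formula: C10H14ClN

C10H14ClN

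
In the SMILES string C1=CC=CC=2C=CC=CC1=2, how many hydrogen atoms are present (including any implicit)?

Hydrogens are implicit in SMILES; fill each atom to its normal valence:
  8 × C (aromatic): 1 H each → 8
  2 × C (aromatic): no H
  Total hydrogens = 8.

8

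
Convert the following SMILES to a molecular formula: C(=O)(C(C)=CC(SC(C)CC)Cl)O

C9H15ClO2S

Heavy atoms from the SMILES: 9 C, 1 Cl, 2 O, 1 S.
Implicit hydrogens by atom environment:
  3 × C: 3 H each → 9
  3 × C: 1 H each → 3
  2 × C: no H
  1 × C: 2 H
  1 × Cl: no H
  1 × O: 1 H
  1 × O: no H
  1 × S: no H
  Total hydrogens = 15.
Molecular formula: C9H15ClO2S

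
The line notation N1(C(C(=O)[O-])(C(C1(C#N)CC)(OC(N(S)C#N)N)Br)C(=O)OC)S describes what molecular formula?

Heavy atoms from the SMILES: 1 Br, 11 C, 5 N, 5 O, 2 S.
Implicit hydrogens by atom environment:
  7 × C: no H
  4 × N: no H
  4 × O: no H
  2 × C: 3 H each → 6
  2 × S: 1 H each → 2
  1 × Br: no H
  1 × C: 2 H
  1 × C: 1 H
  1 × N: 2 H
  1 × O (charge -1): no H
  Total hydrogens = 13.
Net charge -1.
Molecular formula: C11H13BrN5O5S2-

C11H13BrN5O5S2-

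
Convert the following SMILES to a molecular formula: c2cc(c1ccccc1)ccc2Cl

Heavy atoms from the SMILES: 12 C, 1 Cl.
Implicit hydrogens by atom environment:
  9 × C (aromatic): 1 H each → 9
  3 × C (aromatic): no H
  1 × Cl: no H
  Total hydrogens = 9.
Molecular formula: C12H9Cl

C12H9Cl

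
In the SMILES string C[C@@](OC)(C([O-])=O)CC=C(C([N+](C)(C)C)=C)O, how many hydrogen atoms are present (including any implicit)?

Hydrogens are implicit in SMILES; fill each atom to its normal valence:
  5 × C: 3 H each → 15
  4 × C: no H
  2 × C: 2 H each → 4
  2 × O: no H
  1 × C: 1 H
  1 × N (charge +1): no H
  1 × O: 1 H
  1 × O (charge -1): no H
  Total hydrogens = 21.

21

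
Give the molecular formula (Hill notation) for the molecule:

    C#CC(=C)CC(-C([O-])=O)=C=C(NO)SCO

Heavy atoms from the SMILES: 10 C, 1 N, 4 O, 1 S.
Implicit hydrogens by atom environment:
  6 × C: no H
  3 × C: 2 H each → 6
  2 × O: 1 H each → 2
  1 × C: 1 H
  1 × N: 1 H
  1 × O: no H
  1 × O (charge -1): no H
  1 × S: no H
  Total hydrogens = 10.
Net charge -1.
Molecular formula: C10H10NO4S-

C10H10NO4S-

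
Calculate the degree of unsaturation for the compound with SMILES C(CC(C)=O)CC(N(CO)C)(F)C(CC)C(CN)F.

1

Molecular formula from the SMILES: C13H26F2N2O2.
DoU = (2C + 2 + N − H − X)/2 = (2·13 + 2 + 2 − 26 − 2)/2 = 2/2 = 1.
(Structurally: 0 ring(s) + 1 π bond(s) = 1.)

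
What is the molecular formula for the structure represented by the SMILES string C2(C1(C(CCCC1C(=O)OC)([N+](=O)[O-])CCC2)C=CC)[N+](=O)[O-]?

Heavy atoms from the SMILES: 15 C, 2 N, 6 O.
Implicit hydrogens by atom environment:
  6 × C: 2 H each → 12
  4 × C: 1 H each → 4
  4 × O: no H
  3 × C: no H
  2 × C: 3 H each → 6
  2 × N (charge +1): no H
  2 × O (charge -1): no H
  Total hydrogens = 22.
Molecular formula: C15H22N2O6

C15H22N2O6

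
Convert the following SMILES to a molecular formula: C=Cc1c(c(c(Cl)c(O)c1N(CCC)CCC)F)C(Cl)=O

Heavy atoms from the SMILES: 15 C, 2 Cl, 1 F, 1 N, 2 O.
Implicit hydrogens by atom environment:
  6 × C (aromatic): no H
  5 × C: 2 H each → 10
  2 × C: 3 H each → 6
  2 × Cl: no H
  1 × C: 1 H
  1 × C: no H
  1 × F: no H
  1 × N: no H
  1 × O: 1 H
  1 × O: no H
  Total hydrogens = 18.
Molecular formula: C15H18Cl2FNO2

C15H18Cl2FNO2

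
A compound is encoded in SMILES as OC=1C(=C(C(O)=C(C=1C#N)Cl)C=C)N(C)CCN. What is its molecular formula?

C12H14ClN3O2

Heavy atoms from the SMILES: 12 C, 1 Cl, 3 N, 2 O.
Implicit hydrogens by atom environment:
  6 × C (aromatic): no H
  3 × C: 2 H each → 6
  2 × N: no H
  2 × O: 1 H each → 2
  1 × C: 3 H
  1 × C: 1 H
  1 × C: no H
  1 × Cl: no H
  1 × N: 2 H
  Total hydrogens = 14.
Molecular formula: C12H14ClN3O2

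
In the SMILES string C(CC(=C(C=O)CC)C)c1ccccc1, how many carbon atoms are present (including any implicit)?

14

The symbol for carbon appears 14 times in the SMILES. Lowercase c denotes aromatic carbon and counts toward C.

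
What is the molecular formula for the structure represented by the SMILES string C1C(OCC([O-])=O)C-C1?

Heavy atoms from the SMILES: 6 C, 3 O.
Implicit hydrogens by atom environment:
  4 × C: 2 H each → 8
  2 × O: no H
  1 × C: 1 H
  1 × C: no H
  1 × O (charge -1): no H
  Total hydrogens = 9.
Net charge -1.
Molecular formula: C6H9O3-

C6H9O3-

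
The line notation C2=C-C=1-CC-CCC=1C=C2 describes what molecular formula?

Heavy atoms from the SMILES: 10 C.
Implicit hydrogens by atom environment:
  4 × C: 2 H each → 8
  4 × C (aromatic): 1 H each → 4
  2 × C (aromatic): no H
  Total hydrogens = 12.
Molecular formula: C10H12

C10H12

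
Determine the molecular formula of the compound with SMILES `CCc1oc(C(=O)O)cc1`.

Heavy atoms from the SMILES: 7 C, 3 O.
Implicit hydrogens by atom environment:
  2 × C (aromatic): 1 H each → 2
  2 × C (aromatic): no H
  1 × C: 3 H
  1 × C: 2 H
  1 × C: no H
  1 × O: 1 H
  1 × O (aromatic): no H
  1 × O: no H
  Total hydrogens = 8.
Molecular formula: C7H8O3

C7H8O3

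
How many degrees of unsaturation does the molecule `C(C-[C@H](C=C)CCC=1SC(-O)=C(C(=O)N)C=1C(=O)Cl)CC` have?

Molecular formula from the SMILES: C15H20ClNO3S.
DoU = (2C + 2 + N − H − X)/2 = (2·15 + 2 + 1 − 20 − 1)/2 = 12/2 = 6.
(Structurally: 1 ring(s) + 5 π bond(s) = 6.)

6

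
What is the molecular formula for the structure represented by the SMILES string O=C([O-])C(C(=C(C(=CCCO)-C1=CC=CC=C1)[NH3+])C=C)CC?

Heavy atoms from the SMILES: 18 C, 1 N, 3 O.
Implicit hydrogens by atom environment:
  5 × C (aromatic): 1 H each → 5
  4 × C: 2 H each → 8
  4 × C: no H
  3 × C: 1 H each → 3
  1 × C: 3 H
  1 × C (aromatic): no H
  1 × N (charge +1): 3 H
  1 × O: 1 H
  1 × O: no H
  1 × O (charge -1): no H
  Total hydrogens = 23.
Molecular formula: C18H23NO3

C18H23NO3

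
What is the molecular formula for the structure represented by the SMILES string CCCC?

Heavy atoms from the SMILES: 4 C.
Implicit hydrogens by atom environment:
  2 × C: 3 H each → 6
  2 × C: 2 H each → 4
  Total hydrogens = 10.
Molecular formula: C4H10

C4H10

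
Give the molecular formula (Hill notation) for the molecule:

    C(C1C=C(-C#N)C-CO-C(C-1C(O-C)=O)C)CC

Heavy atoms from the SMILES: 14 C, 1 N, 3 O.
Implicit hydrogens by atom environment:
  4 × C: 2 H each → 8
  4 × C: 1 H each → 4
  3 × C: 3 H each → 9
  3 × C: no H
  3 × O: no H
  1 × N: no H
  Total hydrogens = 21.
Molecular formula: C14H21NO3

C14H21NO3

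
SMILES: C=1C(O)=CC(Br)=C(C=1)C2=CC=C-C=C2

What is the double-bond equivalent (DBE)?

Molecular formula from the SMILES: C12H9BrO.
DoU = (2C + 2 + N − H − X)/2 = (2·12 + 2 + 0 − 9 − 1)/2 = 16/2 = 8.
(Structurally: 2 ring(s) + 6 π bond(s) = 8.)

8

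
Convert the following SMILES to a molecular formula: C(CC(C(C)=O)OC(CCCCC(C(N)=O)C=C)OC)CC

Heavy atoms from the SMILES: 17 C, 1 N, 4 O.
Implicit hydrogens by atom environment:
  8 × C: 2 H each → 16
  4 × C: 1 H each → 4
  4 × O: no H
  3 × C: 3 H each → 9
  2 × C: no H
  1 × N: 2 H
  Total hydrogens = 31.
Molecular formula: C17H31NO4

C17H31NO4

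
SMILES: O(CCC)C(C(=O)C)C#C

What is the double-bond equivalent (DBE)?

3

Molecular formula from the SMILES: C8H12O2.
DoU = (2C + 2 + N − H − X)/2 = (2·8 + 2 + 0 − 12 − 0)/2 = 6/2 = 3.
(Structurally: 0 ring(s) + 3 π bond(s) = 3.)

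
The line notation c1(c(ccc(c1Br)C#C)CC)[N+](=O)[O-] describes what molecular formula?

C10H8BrNO2

Heavy atoms from the SMILES: 1 Br, 10 C, 1 N, 2 O.
Implicit hydrogens by atom environment:
  4 × C (aromatic): no H
  2 × C (aromatic): 1 H each → 2
  1 × Br: no H
  1 × C: 3 H
  1 × C: 2 H
  1 × C: 1 H
  1 × C: no H
  1 × N (charge +1): no H
  1 × O: no H
  1 × O (charge -1): no H
  Total hydrogens = 8.
Molecular formula: C10H8BrNO2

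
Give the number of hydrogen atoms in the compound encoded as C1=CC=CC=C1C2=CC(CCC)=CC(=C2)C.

18

Hydrogens are implicit in SMILES; fill each atom to its normal valence:
  8 × C (aromatic): 1 H each → 8
  4 × C (aromatic): no H
  2 × C: 3 H each → 6
  2 × C: 2 H each → 4
  Total hydrogens = 18.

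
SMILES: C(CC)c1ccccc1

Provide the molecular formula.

C9H12

Heavy atoms from the SMILES: 9 C.
Implicit hydrogens by atom environment:
  5 × C (aromatic): 1 H each → 5
  2 × C: 2 H each → 4
  1 × C: 3 H
  1 × C (aromatic): no H
  Total hydrogens = 12.
Molecular formula: C9H12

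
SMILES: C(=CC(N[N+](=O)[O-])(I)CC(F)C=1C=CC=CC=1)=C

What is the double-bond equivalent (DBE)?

7

Molecular formula from the SMILES: C12H12FIN2O2.
DoU = (2C + 2 + N − H − X)/2 = (2·12 + 2 + 2 − 12 − 2)/2 = 14/2 = 7.
(Structurally: 1 ring(s) + 6 π bond(s) = 7.)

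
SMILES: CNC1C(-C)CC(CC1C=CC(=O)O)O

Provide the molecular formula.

C11H19NO3

Heavy atoms from the SMILES: 11 C, 1 N, 3 O.
Implicit hydrogens by atom environment:
  6 × C: 1 H each → 6
  2 × C: 3 H each → 6
  2 × C: 2 H each → 4
  2 × O: 1 H each → 2
  1 × C: no H
  1 × N: 1 H
  1 × O: no H
  Total hydrogens = 19.
Molecular formula: C11H19NO3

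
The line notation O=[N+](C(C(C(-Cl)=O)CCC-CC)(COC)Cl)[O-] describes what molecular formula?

C10H17Cl2NO4

Heavy atoms from the SMILES: 10 C, 2 Cl, 1 N, 4 O.
Implicit hydrogens by atom environment:
  5 × C: 2 H each → 10
  3 × O: no H
  2 × C: 3 H each → 6
  2 × C: no H
  2 × Cl: no H
  1 × C: 1 H
  1 × N (charge +1): no H
  1 × O (charge -1): no H
  Total hydrogens = 17.
Molecular formula: C10H17Cl2NO4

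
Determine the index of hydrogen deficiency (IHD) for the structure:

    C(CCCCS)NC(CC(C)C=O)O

1

Molecular formula from the SMILES: C10H21NO2S.
DoU = (2C + 2 + N − H − X)/2 = (2·10 + 2 + 1 − 21 − 0)/2 = 2/2 = 1.
(Structurally: 0 ring(s) + 1 π bond(s) = 1.)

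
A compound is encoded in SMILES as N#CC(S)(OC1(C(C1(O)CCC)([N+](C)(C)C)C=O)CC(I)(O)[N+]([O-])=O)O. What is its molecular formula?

Heavy atoms from the SMILES: 14 C, 1 I, 3 N, 7 O, 1 S.
Implicit hydrogens by atom environment:
  6 × C: no H
  4 × C: 3 H each → 12
  3 × C: 2 H each → 6
  3 × O: 1 H each → 3
  3 × O: no H
  2 × N (charge +1): no H
  1 × C: 1 H
  1 × I: no H
  1 × N: no H
  1 × O (charge -1): no H
  1 × S: 1 H
  Total hydrogens = 23.
Net charge +1.
Molecular formula: C14H23IN3O7S+

C14H23IN3O7S+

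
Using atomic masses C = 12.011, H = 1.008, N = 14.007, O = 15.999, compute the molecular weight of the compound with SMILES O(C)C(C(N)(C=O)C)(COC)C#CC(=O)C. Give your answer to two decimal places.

Molecular formula: C11H17NO4.
M = 11×12.011 + 17×1.008 + 1×14.007 + 4×15.999 = 227.26 g/mol.

227.26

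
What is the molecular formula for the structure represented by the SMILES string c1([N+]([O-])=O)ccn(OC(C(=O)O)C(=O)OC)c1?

C8H8N2O7

Heavy atoms from the SMILES: 8 C, 2 N, 7 O.
Implicit hydrogens by atom environment:
  5 × O: no H
  3 × C (aromatic): 1 H each → 3
  2 × C: no H
  1 × C: 3 H
  1 × C: 1 H
  1 × C (aromatic): no H
  1 × N (aromatic): no H
  1 × N (charge +1): no H
  1 × O: 1 H
  1 × O (charge -1): no H
  Total hydrogens = 8.
Molecular formula: C8H8N2O7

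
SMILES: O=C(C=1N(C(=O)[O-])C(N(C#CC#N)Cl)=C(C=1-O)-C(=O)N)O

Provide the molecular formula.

C10H4ClN4O6-

Heavy atoms from the SMILES: 10 C, 1 Cl, 4 N, 6 O.
Implicit hydrogens by atom environment:
  6 × C: no H
  4 × C (aromatic): no H
  3 × O: no H
  2 × N: no H
  2 × O: 1 H each → 2
  1 × Cl: no H
  1 × N: 2 H
  1 × N (aromatic): no H
  1 × O (charge -1): no H
  Total hydrogens = 4.
Net charge -1.
Molecular formula: C10H4ClN4O6-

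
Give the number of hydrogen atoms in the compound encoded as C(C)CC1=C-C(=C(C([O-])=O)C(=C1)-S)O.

11

Hydrogens are implicit in SMILES; fill each atom to its normal valence:
  4 × C (aromatic): no H
  2 × C: 2 H each → 4
  2 × C (aromatic): 1 H each → 2
  1 × C: 3 H
  1 × C: no H
  1 × O: 1 H
  1 × O: no H
  1 × O (charge -1): no H
  1 × S: 1 H
  Total hydrogens = 11.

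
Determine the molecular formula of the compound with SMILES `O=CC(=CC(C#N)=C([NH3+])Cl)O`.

Heavy atoms from the SMILES: 6 C, 1 Cl, 2 N, 2 O.
Implicit hydrogens by atom environment:
  4 × C: no H
  2 × C: 1 H each → 2
  1 × Cl: no H
  1 × N (charge +1): 3 H
  1 × N: no H
  1 × O: 1 H
  1 × O: no H
  Total hydrogens = 6.
Net charge +1.
Molecular formula: C6H6ClN2O2+

C6H6ClN2O2+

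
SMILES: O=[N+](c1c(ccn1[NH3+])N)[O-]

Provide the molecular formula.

Heavy atoms from the SMILES: 4 C, 4 N, 2 O.
Implicit hydrogens by atom environment:
  2 × C (aromatic): 1 H each → 2
  2 × C (aromatic): no H
  1 × N (charge +1): 3 H
  1 × N: 2 H
  1 × N (aromatic): no H
  1 × N (charge +1): no H
  1 × O: no H
  1 × O (charge -1): no H
  Total hydrogens = 7.
Net charge +1.
Molecular formula: C4H7N4O2+

C4H7N4O2+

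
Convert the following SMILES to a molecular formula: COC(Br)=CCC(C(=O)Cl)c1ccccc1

Heavy atoms from the SMILES: 1 Br, 12 C, 1 Cl, 2 O.
Implicit hydrogens by atom environment:
  5 × C (aromatic): 1 H each → 5
  2 × C: 1 H each → 2
  2 × C: no H
  2 × O: no H
  1 × Br: no H
  1 × C: 3 H
  1 × C: 2 H
  1 × C (aromatic): no H
  1 × Cl: no H
  Total hydrogens = 12.
Molecular formula: C12H12BrClO2

C12H12BrClO2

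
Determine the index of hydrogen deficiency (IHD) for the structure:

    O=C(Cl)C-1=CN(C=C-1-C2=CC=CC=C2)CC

Molecular formula from the SMILES: C13H12ClNO.
DoU = (2C + 2 + N − H − X)/2 = (2·13 + 2 + 1 − 12 − 1)/2 = 16/2 = 8.
(Structurally: 2 ring(s) + 6 π bond(s) = 8.)

8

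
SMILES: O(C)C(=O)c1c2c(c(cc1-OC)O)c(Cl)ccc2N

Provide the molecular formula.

Heavy atoms from the SMILES: 13 C, 1 Cl, 1 N, 4 O.
Implicit hydrogens by atom environment:
  7 × C (aromatic): no H
  3 × C (aromatic): 1 H each → 3
  3 × O: no H
  2 × C: 3 H each → 6
  1 × C: no H
  1 × Cl: no H
  1 × N: 2 H
  1 × O: 1 H
  Total hydrogens = 12.
Molecular formula: C13H12ClNO4

C13H12ClNO4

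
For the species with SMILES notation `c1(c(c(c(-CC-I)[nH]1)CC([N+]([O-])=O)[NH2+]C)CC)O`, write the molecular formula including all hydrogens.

C11H19IN3O3+

Heavy atoms from the SMILES: 11 C, 1 I, 3 N, 3 O.
Implicit hydrogens by atom environment:
  4 × C: 2 H each → 8
  4 × C (aromatic): no H
  2 × C: 3 H each → 6
  1 × C: 1 H
  1 × I: no H
  1 × N (charge +1): 2 H
  1 × N (aromatic): 1 H
  1 × N (charge +1): no H
  1 × O: 1 H
  1 × O: no H
  1 × O (charge -1): no H
  Total hydrogens = 19.
Net charge +1.
Molecular formula: C11H19IN3O3+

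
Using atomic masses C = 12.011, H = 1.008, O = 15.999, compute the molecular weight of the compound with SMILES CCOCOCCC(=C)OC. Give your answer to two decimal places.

Molecular formula: C8H16O3.
M = 8×12.011 + 16×1.008 + 3×15.999 = 160.21 g/mol.

160.21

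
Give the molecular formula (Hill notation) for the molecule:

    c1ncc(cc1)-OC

Heavy atoms from the SMILES: 6 C, 1 N, 1 O.
Implicit hydrogens by atom environment:
  4 × C (aromatic): 1 H each → 4
  1 × C: 3 H
  1 × C (aromatic): no H
  1 × N (aromatic): no H
  1 × O: no H
  Total hydrogens = 7.
Molecular formula: C6H7NO

C6H7NO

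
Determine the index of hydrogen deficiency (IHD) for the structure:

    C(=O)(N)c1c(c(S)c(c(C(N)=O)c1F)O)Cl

Molecular formula from the SMILES: C8H6ClFN2O3S.
DoU = (2C + 2 + N − H − X)/2 = (2·8 + 2 + 2 − 6 − 2)/2 = 12/2 = 6.
(Structurally: 1 ring(s) + 5 π bond(s) = 6.)

6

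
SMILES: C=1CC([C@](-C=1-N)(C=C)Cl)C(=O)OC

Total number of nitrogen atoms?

1

The symbol for nitrogen appears 1 time in the SMILES.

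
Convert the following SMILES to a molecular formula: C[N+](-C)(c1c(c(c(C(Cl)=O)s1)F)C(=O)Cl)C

C9H9Cl2FNO2S+

Heavy atoms from the SMILES: 9 C, 2 Cl, 1 F, 1 N, 2 O, 1 S.
Implicit hydrogens by atom environment:
  4 × C (aromatic): no H
  3 × C: 3 H each → 9
  2 × C: no H
  2 × Cl: no H
  2 × O: no H
  1 × F: no H
  1 × N (charge +1): no H
  1 × S (aromatic): no H
  Total hydrogens = 9.
Net charge +1.
Molecular formula: C9H9Cl2FNO2S+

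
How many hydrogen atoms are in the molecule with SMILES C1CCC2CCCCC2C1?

Hydrogens are implicit in SMILES; fill each atom to its normal valence:
  8 × C: 2 H each → 16
  2 × C: 1 H each → 2
  Total hydrogens = 18.

18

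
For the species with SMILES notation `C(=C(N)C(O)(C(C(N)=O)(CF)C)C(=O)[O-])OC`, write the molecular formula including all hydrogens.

Heavy atoms from the SMILES: 9 C, 1 F, 2 N, 5 O.
Implicit hydrogens by atom environment:
  5 × C: no H
  3 × O: no H
  2 × C: 3 H each → 6
  2 × N: 2 H each → 4
  1 × C: 2 H
  1 × C: 1 H
  1 × F: no H
  1 × O: 1 H
  1 × O (charge -1): no H
  Total hydrogens = 14.
Net charge -1.
Molecular formula: C9H14FN2O5-

C9H14FN2O5-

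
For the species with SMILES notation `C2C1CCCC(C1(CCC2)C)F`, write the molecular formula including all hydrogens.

C11H19F

Heavy atoms from the SMILES: 11 C, 1 F.
Implicit hydrogens by atom environment:
  7 × C: 2 H each → 14
  2 × C: 1 H each → 2
  1 × C: 3 H
  1 × C: no H
  1 × F: no H
  Total hydrogens = 19.
Molecular formula: C11H19F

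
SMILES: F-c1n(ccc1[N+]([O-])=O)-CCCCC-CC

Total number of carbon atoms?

The symbol for carbon appears 11 times in the SMILES. Lowercase c denotes aromatic carbon and counts toward C.

11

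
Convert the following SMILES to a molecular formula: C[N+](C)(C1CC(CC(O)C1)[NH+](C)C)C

[C11H26N2O]2+

Heavy atoms from the SMILES: 11 C, 2 N, 1 O.
Implicit hydrogens by atom environment:
  5 × C: 3 H each → 15
  3 × C: 2 H each → 6
  3 × C: 1 H each → 3
  1 × N (charge +1): 1 H
  1 × N (charge +1): no H
  1 × O: 1 H
  Total hydrogens = 26.
Net charge +2.
Molecular formula: [C11H26N2O]2+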